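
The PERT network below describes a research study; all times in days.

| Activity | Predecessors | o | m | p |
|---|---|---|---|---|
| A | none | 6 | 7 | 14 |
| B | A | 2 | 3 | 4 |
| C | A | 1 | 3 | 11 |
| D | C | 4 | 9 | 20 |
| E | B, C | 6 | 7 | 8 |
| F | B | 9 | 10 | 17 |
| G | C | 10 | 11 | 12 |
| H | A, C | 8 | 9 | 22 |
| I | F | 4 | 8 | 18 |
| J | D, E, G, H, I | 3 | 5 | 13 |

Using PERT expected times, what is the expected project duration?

te_A = (6 + 4·7 + 14)/6 = 48/6 = 8
te_B = (2 + 4·3 + 4)/6 = 18/6 = 3
te_C = (1 + 4·3 + 11)/6 = 24/6 = 4
te_D = (4 + 4·9 + 20)/6 = 60/6 = 10
te_E = (6 + 4·7 + 8)/6 = 42/6 = 7
te_F = (9 + 4·10 + 17)/6 = 66/6 = 11
te_G = (10 + 4·11 + 12)/6 = 66/6 = 11
te_H = (8 + 4·9 + 22)/6 = 66/6 = 11
te_I = (4 + 4·8 + 18)/6 = 54/6 = 9
te_J = (3 + 4·5 + 13)/6 = 36/6 = 6

Forward pass:
ES_A = 0; EF_A = 8
ES_B = 8; EF_B = 8+3 = 11
ES_C = 8; EF_C = 8+4 = 12
ES_D = 12; EF_D = 12+10 = 22
ES_E = max(EF_B=11, EF_C=12) = 12; EF_E = 12+7 = 19
ES_F = 11; EF_F = 11+11 = 22
ES_G = 12; EF_G = 12+11 = 23
ES_H = max(EF_A=8, EF_C=12) = 12; EF_H = 12+11 = 23
ES_I = 22; EF_I = 22+9 = 31
ES_J = max(EF_D=22, EF_E=19, EF_G=23, EF_H=23, EF_I=31) = 31; EF_J = 31+6 = 37
Expected project duration μ = 37 days. Critical path: A → B → F → I → J.

37 days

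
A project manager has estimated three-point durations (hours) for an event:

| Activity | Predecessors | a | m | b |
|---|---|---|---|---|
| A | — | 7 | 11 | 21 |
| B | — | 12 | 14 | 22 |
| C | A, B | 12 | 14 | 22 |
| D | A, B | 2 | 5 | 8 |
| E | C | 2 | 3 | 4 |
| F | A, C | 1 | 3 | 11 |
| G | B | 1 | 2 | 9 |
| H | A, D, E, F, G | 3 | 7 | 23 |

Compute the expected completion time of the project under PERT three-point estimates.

te_A = (7 + 4·11 + 21)/6 = 72/6 = 12
te_B = (12 + 4·14 + 22)/6 = 90/6 = 15
te_C = (12 + 4·14 + 22)/6 = 90/6 = 15
te_D = (2 + 4·5 + 8)/6 = 30/6 = 5
te_E = (2 + 4·3 + 4)/6 = 18/6 = 3
te_F = (1 + 4·3 + 11)/6 = 24/6 = 4
te_G = (1 + 4·2 + 9)/6 = 18/6 = 3
te_H = (3 + 4·7 + 23)/6 = 54/6 = 9

Forward pass:
ES_A = 0; EF_A = 12
ES_B = 0; EF_B = 15
ES_C = max(EF_A=12, EF_B=15) = 15; EF_C = 15+15 = 30
ES_D = max(EF_A=12, EF_B=15) = 15; EF_D = 15+5 = 20
ES_E = 30; EF_E = 30+3 = 33
ES_F = max(EF_A=12, EF_C=30) = 30; EF_F = 30+4 = 34
ES_G = 15; EF_G = 15+3 = 18
ES_H = max(EF_A=12, EF_D=20, EF_E=33, EF_F=34, EF_G=18) = 34; EF_H = 34+9 = 43
Expected project duration μ = 43 hours. Critical path: B → C → F → H.

43 hours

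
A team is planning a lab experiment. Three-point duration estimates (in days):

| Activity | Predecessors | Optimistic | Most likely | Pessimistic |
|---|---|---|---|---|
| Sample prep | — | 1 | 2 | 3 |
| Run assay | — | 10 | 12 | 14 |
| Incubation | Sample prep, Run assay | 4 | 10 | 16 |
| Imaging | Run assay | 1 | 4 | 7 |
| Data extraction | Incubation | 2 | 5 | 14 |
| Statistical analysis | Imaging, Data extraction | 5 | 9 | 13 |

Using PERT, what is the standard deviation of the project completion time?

3.20 days

te_Sample prep = (1 + 4·2 + 3)/6 = 12/6 = 2; σ²_Sample prep = ((3−1)/6)² = 0.111
te_Run assay = (10 + 4·12 + 14)/6 = 72/6 = 12; σ²_Run assay = ((14−10)/6)² = 0.444
te_Incubation = (4 + 4·10 + 16)/6 = 60/6 = 10; σ²_Incubation = ((16−4)/6)² = 4.000
te_Imaging = (1 + 4·4 + 7)/6 = 24/6 = 4; σ²_Imaging = ((7−1)/6)² = 1.000
te_Data extraction = (2 + 4·5 + 14)/6 = 36/6 = 6; σ²_Data extraction = ((14−2)/6)² = 4.000
te_Statistical analysis = (5 + 4·9 + 13)/6 = 54/6 = 9; σ²_Statistical analysis = ((13−5)/6)² = 1.778

Forward pass:
ES_Sample prep = 0; EF_Sample prep = 2
ES_Run assay = 0; EF_Run assay = 12
ES_Incubation = max(EF_Sample prep=2, EF_Run assay=12) = 12; EF_Incubation = 12+10 = 22
ES_Imaging = 12; EF_Imaging = 12+4 = 16
ES_Data extraction = 22; EF_Data extraction = 22+6 = 28
ES_Statistical analysis = max(EF_Imaging=16, EF_Data extraction=28) = 28; EF_Statistical analysis = 28+9 = 37
Expected project duration μ = 37 days. Critical path: Run assay → Incubation → Data extraction → Statistical analysis.

Variance along critical path = 0.444 + 4.000 + 4.000 + 1.778 = 10.222
σ = √10.222 = 3.197 days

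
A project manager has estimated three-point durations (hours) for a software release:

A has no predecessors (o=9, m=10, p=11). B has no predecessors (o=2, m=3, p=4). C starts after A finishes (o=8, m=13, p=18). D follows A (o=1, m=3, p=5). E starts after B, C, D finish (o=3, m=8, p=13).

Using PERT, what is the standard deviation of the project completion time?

te_A = (9 + 4·10 + 11)/6 = 60/6 = 10; σ²_A = ((11−9)/6)² = 0.111
te_B = (2 + 4·3 + 4)/6 = 18/6 = 3; σ²_B = ((4−2)/6)² = 0.111
te_C = (8 + 4·13 + 18)/6 = 78/6 = 13; σ²_C = ((18−8)/6)² = 2.778
te_D = (1 + 4·3 + 5)/6 = 18/6 = 3; σ²_D = ((5−1)/6)² = 0.444
te_E = (3 + 4·8 + 13)/6 = 48/6 = 8; σ²_E = ((13−3)/6)² = 2.778

Forward pass:
ES_A = 0; EF_A = 10
ES_B = 0; EF_B = 3
ES_C = 10; EF_C = 10+13 = 23
ES_D = 10; EF_D = 10+3 = 13
ES_E = max(EF_B=3, EF_C=23, EF_D=13) = 23; EF_E = 23+8 = 31
Expected project duration μ = 31 hours. Critical path: A → C → E.

Variance along critical path = 0.111 + 2.778 + 2.778 = 5.667
σ = √5.667 = 2.380 hours

2.38 hours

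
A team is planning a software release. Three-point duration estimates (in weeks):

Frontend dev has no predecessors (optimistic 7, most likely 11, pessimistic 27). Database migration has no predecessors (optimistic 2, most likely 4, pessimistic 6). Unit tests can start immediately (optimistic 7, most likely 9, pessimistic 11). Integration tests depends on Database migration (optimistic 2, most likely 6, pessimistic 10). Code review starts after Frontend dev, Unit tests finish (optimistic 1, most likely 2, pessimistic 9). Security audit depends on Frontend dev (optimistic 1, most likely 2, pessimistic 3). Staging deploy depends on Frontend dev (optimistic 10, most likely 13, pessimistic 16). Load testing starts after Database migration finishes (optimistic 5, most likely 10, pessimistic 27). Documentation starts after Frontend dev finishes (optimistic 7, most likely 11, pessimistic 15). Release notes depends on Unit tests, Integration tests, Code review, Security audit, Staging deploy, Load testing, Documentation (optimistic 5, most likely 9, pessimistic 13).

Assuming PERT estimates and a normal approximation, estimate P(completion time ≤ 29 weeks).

0.054

te_Frontend dev = (7 + 4·11 + 27)/6 = 78/6 = 13; σ²_Frontend dev = ((27−7)/6)² = 11.111
te_Database migration = (2 + 4·4 + 6)/6 = 24/6 = 4; σ²_Database migration = ((6−2)/6)² = 0.444
te_Unit tests = (7 + 4·9 + 11)/6 = 54/6 = 9; σ²_Unit tests = ((11−7)/6)² = 0.444
te_Integration tests = (2 + 4·6 + 10)/6 = 36/6 = 6; σ²_Integration tests = ((10−2)/6)² = 1.778
te_Code review = (1 + 4·2 + 9)/6 = 18/6 = 3; σ²_Code review = ((9−1)/6)² = 1.778
te_Security audit = (1 + 4·2 + 3)/6 = 12/6 = 2; σ²_Security audit = ((3−1)/6)² = 0.111
te_Staging deploy = (10 + 4·13 + 16)/6 = 78/6 = 13; σ²_Staging deploy = ((16−10)/6)² = 1.000
te_Load testing = (5 + 4·10 + 27)/6 = 72/6 = 12; σ²_Load testing = ((27−5)/6)² = 13.444
te_Documentation = (7 + 4·11 + 15)/6 = 66/6 = 11; σ²_Documentation = ((15−7)/6)² = 1.778
te_Release notes = (5 + 4·9 + 13)/6 = 54/6 = 9; σ²_Release notes = ((13−5)/6)² = 1.778

Forward pass:
ES_Frontend dev = 0; EF_Frontend dev = 13
ES_Database migration = 0; EF_Database migration = 4
ES_Unit tests = 0; EF_Unit tests = 9
ES_Integration tests = 4; EF_Integration tests = 4+6 = 10
ES_Code review = max(EF_Frontend dev=13, EF_Unit tests=9) = 13; EF_Code review = 13+3 = 16
ES_Security audit = 13; EF_Security audit = 13+2 = 15
ES_Staging deploy = 13; EF_Staging deploy = 13+13 = 26
ES_Load testing = 4; EF_Load testing = 4+12 = 16
ES_Documentation = 13; EF_Documentation = 13+11 = 24
ES_Release notes = max(EF_Unit tests=9, EF_Integration tests=10, EF_Code review=16, EF_Security audit=15, EF_Staging deploy=26, EF_Load testing=16, EF_Documentation=24) = 26; EF_Release notes = 26+9 = 35
Expected project duration μ = 35 weeks. Critical path: Frontend dev → Staging deploy → Release notes.

Variance along critical path = 11.111 + 1.000 + 1.778 = 13.889; σ = √13.889 = 3.727 weeks.
Z = (29 − 35) / 3.727 = -1.610
P(T ≤ 29) = Φ(-1.610) ≈ 0.054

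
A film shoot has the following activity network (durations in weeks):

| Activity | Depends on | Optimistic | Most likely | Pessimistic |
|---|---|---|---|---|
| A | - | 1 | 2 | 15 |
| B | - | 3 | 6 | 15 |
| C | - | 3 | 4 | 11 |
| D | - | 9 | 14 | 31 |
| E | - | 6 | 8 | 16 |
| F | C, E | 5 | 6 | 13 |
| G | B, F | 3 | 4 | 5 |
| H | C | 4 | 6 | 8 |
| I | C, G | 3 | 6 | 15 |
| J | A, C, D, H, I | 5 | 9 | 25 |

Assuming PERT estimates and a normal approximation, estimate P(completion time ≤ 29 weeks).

te_A = (1 + 4·2 + 15)/6 = 24/6 = 4; σ²_A = ((15−1)/6)² = 5.444
te_B = (3 + 4·6 + 15)/6 = 42/6 = 7; σ²_B = ((15−3)/6)² = 4.000
te_C = (3 + 4·4 + 11)/6 = 30/6 = 5; σ²_C = ((11−3)/6)² = 1.778
te_D = (9 + 4·14 + 31)/6 = 96/6 = 16; σ²_D = ((31−9)/6)² = 13.444
te_E = (6 + 4·8 + 16)/6 = 54/6 = 9; σ²_E = ((16−6)/6)² = 2.778
te_F = (5 + 4·6 + 13)/6 = 42/6 = 7; σ²_F = ((13−5)/6)² = 1.778
te_G = (3 + 4·4 + 5)/6 = 24/6 = 4; σ²_G = ((5−3)/6)² = 0.111
te_H = (4 + 4·6 + 8)/6 = 36/6 = 6; σ²_H = ((8−4)/6)² = 0.444
te_I = (3 + 4·6 + 15)/6 = 42/6 = 7; σ²_I = ((15−3)/6)² = 4.000
te_J = (5 + 4·9 + 25)/6 = 66/6 = 11; σ²_J = ((25−5)/6)² = 11.111

Forward pass:
ES_A = 0; EF_A = 4
ES_B = 0; EF_B = 7
ES_C = 0; EF_C = 5
ES_D = 0; EF_D = 16
ES_E = 0; EF_E = 9
ES_F = max(EF_C=5, EF_E=9) = 9; EF_F = 9+7 = 16
ES_G = max(EF_B=7, EF_F=16) = 16; EF_G = 16+4 = 20
ES_H = 5; EF_H = 5+6 = 11
ES_I = max(EF_C=5, EF_G=20) = 20; EF_I = 20+7 = 27
ES_J = max(EF_A=4, EF_C=5, EF_D=16, EF_H=11, EF_I=27) = 27; EF_J = 27+11 = 38
Expected project duration μ = 38 weeks. Critical path: E → F → G → I → J.

Variance along critical path = 2.778 + 1.778 + 0.111 + 4.000 + 11.111 = 19.778; σ = √19.778 = 4.447 weeks.
Z = (29 − 38) / 4.447 = -2.024
P(T ≤ 29) = Φ(-2.024) ≈ 0.021

0.021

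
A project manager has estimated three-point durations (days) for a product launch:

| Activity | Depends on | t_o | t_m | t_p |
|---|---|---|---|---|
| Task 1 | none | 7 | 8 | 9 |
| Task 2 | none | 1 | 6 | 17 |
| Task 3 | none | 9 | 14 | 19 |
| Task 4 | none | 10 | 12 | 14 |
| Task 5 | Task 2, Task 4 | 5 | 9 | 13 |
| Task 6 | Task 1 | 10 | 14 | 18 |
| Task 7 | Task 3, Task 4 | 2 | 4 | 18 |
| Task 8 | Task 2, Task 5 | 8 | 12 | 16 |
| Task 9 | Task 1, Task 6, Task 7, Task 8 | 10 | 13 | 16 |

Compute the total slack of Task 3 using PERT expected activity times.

te_Task 1 = (7 + 4·8 + 9)/6 = 48/6 = 8
te_Task 2 = (1 + 4·6 + 17)/6 = 42/6 = 7
te_Task 3 = (9 + 4·14 + 19)/6 = 84/6 = 14
te_Task 4 = (10 + 4·12 + 14)/6 = 72/6 = 12
te_Task 5 = (5 + 4·9 + 13)/6 = 54/6 = 9
te_Task 6 = (10 + 4·14 + 18)/6 = 84/6 = 14
te_Task 7 = (2 + 4·4 + 18)/6 = 36/6 = 6
te_Task 8 = (8 + 4·12 + 16)/6 = 72/6 = 12
te_Task 9 = (10 + 4·13 + 16)/6 = 78/6 = 13

Forward pass:
ES_Task 1 = 0; EF_Task 1 = 8
ES_Task 2 = 0; EF_Task 2 = 7
ES_Task 3 = 0; EF_Task 3 = 14
ES_Task 4 = 0; EF_Task 4 = 12
ES_Task 5 = max(EF_Task 2=7, EF_Task 4=12) = 12; EF_Task 5 = 12+9 = 21
ES_Task 6 = 8; EF_Task 6 = 8+14 = 22
ES_Task 7 = max(EF_Task 3=14, EF_Task 4=12) = 14; EF_Task 7 = 14+6 = 20
ES_Task 8 = max(EF_Task 2=7, EF_Task 5=21) = 21; EF_Task 8 = 21+12 = 33
ES_Task 9 = max(EF_Task 1=8, EF_Task 6=22, EF_Task 7=20, EF_Task 8=33) = 33; EF_Task 9 = 33+13 = 46
Expected project duration μ = 46 days. Critical path: Task 4 → Task 5 → Task 8 → Task 9.

Backward pass:
LF_Task 9 = 46; LS_Task 9 = 46−13 = 33
LF_Task 8 = LS_Task 9 = 33; LS_Task 8 = 33−12 = 21
LF_Task 7 = LS_Task 9 = 33; LS_Task 7 = 33−6 = 27
LF_Task 6 = LS_Task 9 = 33; LS_Task 6 = 33−14 = 19
LF_Task 5 = LS_Task 8 = 21; LS_Task 5 = 21−9 = 12
LF_Task 4 = min(LS_Task 5=12, LS_Task 7=27) = 12; LS_Task 4 = 12−12 = 0
LF_Task 3 = LS_Task 7 = 27; LS_Task 3 = 27−14 = 13
LF_Task 2 = min(LS_Task 5=12, LS_Task 8=21) = 12; LS_Task 2 = 12−7 = 5
LF_Task 1 = min(LS_Task 6=19, LS_Task 9=33) = 19; LS_Task 1 = 19−8 = 11
Slack_Task 3 = LS_Task 3 − ES_Task 3 = 13 − 0 = 13

13 days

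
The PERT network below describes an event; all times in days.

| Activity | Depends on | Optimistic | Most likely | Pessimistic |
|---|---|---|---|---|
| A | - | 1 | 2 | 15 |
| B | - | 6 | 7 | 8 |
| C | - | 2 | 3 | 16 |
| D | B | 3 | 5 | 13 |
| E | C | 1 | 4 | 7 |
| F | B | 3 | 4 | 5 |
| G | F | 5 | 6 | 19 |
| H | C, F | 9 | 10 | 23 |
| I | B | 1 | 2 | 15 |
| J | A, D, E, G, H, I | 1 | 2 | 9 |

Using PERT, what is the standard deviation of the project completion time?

2.73 days

te_A = (1 + 4·2 + 15)/6 = 24/6 = 4; σ²_A = ((15−1)/6)² = 5.444
te_B = (6 + 4·7 + 8)/6 = 42/6 = 7; σ²_B = ((8−6)/6)² = 0.111
te_C = (2 + 4·3 + 16)/6 = 30/6 = 5; σ²_C = ((16−2)/6)² = 5.444
te_D = (3 + 4·5 + 13)/6 = 36/6 = 6; σ²_D = ((13−3)/6)² = 2.778
te_E = (1 + 4·4 + 7)/6 = 24/6 = 4; σ²_E = ((7−1)/6)² = 1.000
te_F = (3 + 4·4 + 5)/6 = 24/6 = 4; σ²_F = ((5−3)/6)² = 0.111
te_G = (5 + 4·6 + 19)/6 = 48/6 = 8; σ²_G = ((19−5)/6)² = 5.444
te_H = (9 + 4·10 + 23)/6 = 72/6 = 12; σ²_H = ((23−9)/6)² = 5.444
te_I = (1 + 4·2 + 15)/6 = 24/6 = 4; σ²_I = ((15−1)/6)² = 5.444
te_J = (1 + 4·2 + 9)/6 = 18/6 = 3; σ²_J = ((9−1)/6)² = 1.778

Forward pass:
ES_A = 0; EF_A = 4
ES_B = 0; EF_B = 7
ES_C = 0; EF_C = 5
ES_D = 7; EF_D = 7+6 = 13
ES_E = 5; EF_E = 5+4 = 9
ES_F = 7; EF_F = 7+4 = 11
ES_G = 11; EF_G = 11+8 = 19
ES_H = max(EF_C=5, EF_F=11) = 11; EF_H = 11+12 = 23
ES_I = 7; EF_I = 7+4 = 11
ES_J = max(EF_A=4, EF_D=13, EF_E=9, EF_G=19, EF_H=23, EF_I=11) = 23; EF_J = 23+3 = 26
Expected project duration μ = 26 days. Critical path: B → F → H → J.

Variance along critical path = 0.111 + 0.111 + 5.444 + 1.778 = 7.444
σ = √7.444 = 2.728 days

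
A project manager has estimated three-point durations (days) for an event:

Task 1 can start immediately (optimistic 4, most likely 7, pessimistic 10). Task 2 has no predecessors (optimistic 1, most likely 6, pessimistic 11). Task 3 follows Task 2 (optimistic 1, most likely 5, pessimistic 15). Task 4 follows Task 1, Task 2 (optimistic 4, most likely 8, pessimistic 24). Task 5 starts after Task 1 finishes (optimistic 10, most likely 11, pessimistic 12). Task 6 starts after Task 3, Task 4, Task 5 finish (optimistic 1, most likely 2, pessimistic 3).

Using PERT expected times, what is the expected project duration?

te_Task 1 = (4 + 4·7 + 10)/6 = 42/6 = 7
te_Task 2 = (1 + 4·6 + 11)/6 = 36/6 = 6
te_Task 3 = (1 + 4·5 + 15)/6 = 36/6 = 6
te_Task 4 = (4 + 4·8 + 24)/6 = 60/6 = 10
te_Task 5 = (10 + 4·11 + 12)/6 = 66/6 = 11
te_Task 6 = (1 + 4·2 + 3)/6 = 12/6 = 2

Forward pass:
ES_Task 1 = 0; EF_Task 1 = 7
ES_Task 2 = 0; EF_Task 2 = 6
ES_Task 3 = 6; EF_Task 3 = 6+6 = 12
ES_Task 4 = max(EF_Task 1=7, EF_Task 2=6) = 7; EF_Task 4 = 7+10 = 17
ES_Task 5 = 7; EF_Task 5 = 7+11 = 18
ES_Task 6 = max(EF_Task 3=12, EF_Task 4=17, EF_Task 5=18) = 18; EF_Task 6 = 18+2 = 20
Expected project duration μ = 20 days. Critical path: Task 1 → Task 5 → Task 6.

20 days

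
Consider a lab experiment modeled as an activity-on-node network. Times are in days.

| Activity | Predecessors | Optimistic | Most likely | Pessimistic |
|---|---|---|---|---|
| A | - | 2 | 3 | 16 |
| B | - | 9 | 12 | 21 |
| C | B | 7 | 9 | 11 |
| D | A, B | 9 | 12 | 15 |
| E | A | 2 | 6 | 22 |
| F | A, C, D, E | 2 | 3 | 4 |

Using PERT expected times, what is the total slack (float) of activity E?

te_A = (2 + 4·3 + 16)/6 = 30/6 = 5
te_B = (9 + 4·12 + 21)/6 = 78/6 = 13
te_C = (7 + 4·9 + 11)/6 = 54/6 = 9
te_D = (9 + 4·12 + 15)/6 = 72/6 = 12
te_E = (2 + 4·6 + 22)/6 = 48/6 = 8
te_F = (2 + 4·3 + 4)/6 = 18/6 = 3

Forward pass:
ES_A = 0; EF_A = 5
ES_B = 0; EF_B = 13
ES_C = 13; EF_C = 13+9 = 22
ES_D = max(EF_A=5, EF_B=13) = 13; EF_D = 13+12 = 25
ES_E = 5; EF_E = 5+8 = 13
ES_F = max(EF_A=5, EF_C=22, EF_D=25, EF_E=13) = 25; EF_F = 25+3 = 28
Expected project duration μ = 28 days. Critical path: B → D → F.

Backward pass:
LF_F = 28; LS_F = 28−3 = 25
LF_E = LS_F = 25; LS_E = 25−8 = 17
LF_D = LS_F = 25; LS_D = 25−12 = 13
LF_C = LS_F = 25; LS_C = 25−9 = 16
LF_B = min(LS_C=16, LS_D=13) = 13; LS_B = 13−13 = 0
LF_A = min(LS_D=13, LS_E=17, LS_F=25) = 13; LS_A = 13−5 = 8
Slack_E = LS_E − ES_E = 17 − 5 = 12

12 days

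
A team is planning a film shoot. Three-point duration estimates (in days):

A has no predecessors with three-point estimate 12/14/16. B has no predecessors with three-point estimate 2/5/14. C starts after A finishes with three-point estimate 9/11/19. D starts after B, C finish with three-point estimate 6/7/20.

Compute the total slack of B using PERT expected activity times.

20 days

te_A = (12 + 4·14 + 16)/6 = 84/6 = 14
te_B = (2 + 4·5 + 14)/6 = 36/6 = 6
te_C = (9 + 4·11 + 19)/6 = 72/6 = 12
te_D = (6 + 4·7 + 20)/6 = 54/6 = 9

Forward pass:
ES_A = 0; EF_A = 14
ES_B = 0; EF_B = 6
ES_C = 14; EF_C = 14+12 = 26
ES_D = max(EF_B=6, EF_C=26) = 26; EF_D = 26+9 = 35
Expected project duration μ = 35 days. Critical path: A → C → D.

Backward pass:
LF_D = 35; LS_D = 35−9 = 26
LF_C = LS_D = 26; LS_C = 26−12 = 14
LF_B = LS_D = 26; LS_B = 26−6 = 20
LF_A = LS_C = 14; LS_A = 14−14 = 0
Slack_B = LS_B − ES_B = 20 − 0 = 20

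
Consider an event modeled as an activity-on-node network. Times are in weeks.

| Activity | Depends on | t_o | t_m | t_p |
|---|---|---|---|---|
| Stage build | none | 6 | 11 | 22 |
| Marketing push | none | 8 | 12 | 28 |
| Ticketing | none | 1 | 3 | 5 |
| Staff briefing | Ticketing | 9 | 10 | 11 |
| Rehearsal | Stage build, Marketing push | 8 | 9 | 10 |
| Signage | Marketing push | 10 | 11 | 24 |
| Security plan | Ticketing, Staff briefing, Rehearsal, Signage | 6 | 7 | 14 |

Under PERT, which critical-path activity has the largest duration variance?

Marketing push

te_Stage build = (6 + 4·11 + 22)/6 = 72/6 = 12; σ²_Stage build = ((22−6)/6)² = 7.111
te_Marketing push = (8 + 4·12 + 28)/6 = 84/6 = 14; σ²_Marketing push = ((28−8)/6)² = 11.111
te_Ticketing = (1 + 4·3 + 5)/6 = 18/6 = 3; σ²_Ticketing = ((5−1)/6)² = 0.444
te_Staff briefing = (9 + 4·10 + 11)/6 = 60/6 = 10; σ²_Staff briefing = ((11−9)/6)² = 0.111
te_Rehearsal = (8 + 4·9 + 10)/6 = 54/6 = 9; σ²_Rehearsal = ((10−8)/6)² = 0.111
te_Signage = (10 + 4·11 + 24)/6 = 78/6 = 13; σ²_Signage = ((24−10)/6)² = 5.444
te_Security plan = (6 + 4·7 + 14)/6 = 48/6 = 8; σ²_Security plan = ((14−6)/6)² = 1.778

Forward pass:
ES_Stage build = 0; EF_Stage build = 12
ES_Marketing push = 0; EF_Marketing push = 14
ES_Ticketing = 0; EF_Ticketing = 3
ES_Staff briefing = 3; EF_Staff briefing = 3+10 = 13
ES_Rehearsal = max(EF_Stage build=12, EF_Marketing push=14) = 14; EF_Rehearsal = 14+9 = 23
ES_Signage = 14; EF_Signage = 14+13 = 27
ES_Security plan = max(EF_Ticketing=3, EF_Staff briefing=13, EF_Rehearsal=23, EF_Signage=27) = 27; EF_Security plan = 27+8 = 35
Expected project duration μ = 35 weeks. Critical path: Marketing push → Signage → Security plan.

Variances on critical path: σ²_Marketing push=11.111, σ²_Signage=5.444, σ²_Security plan=1.778.
Largest is σ²_Marketing push = 11.111.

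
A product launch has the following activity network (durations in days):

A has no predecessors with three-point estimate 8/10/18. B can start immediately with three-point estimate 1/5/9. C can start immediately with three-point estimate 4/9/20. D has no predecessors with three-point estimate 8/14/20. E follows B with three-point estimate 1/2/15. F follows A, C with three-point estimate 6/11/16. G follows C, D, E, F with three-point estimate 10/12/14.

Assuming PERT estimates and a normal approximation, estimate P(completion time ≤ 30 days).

te_A = (8 + 4·10 + 18)/6 = 66/6 = 11; σ²_A = ((18−8)/6)² = 2.778
te_B = (1 + 4·5 + 9)/6 = 30/6 = 5; σ²_B = ((9−1)/6)² = 1.778
te_C = (4 + 4·9 + 20)/6 = 60/6 = 10; σ²_C = ((20−4)/6)² = 7.111
te_D = (8 + 4·14 + 20)/6 = 84/6 = 14; σ²_D = ((20−8)/6)² = 4.000
te_E = (1 + 4·2 + 15)/6 = 24/6 = 4; σ²_E = ((15−1)/6)² = 5.444
te_F = (6 + 4·11 + 16)/6 = 66/6 = 11; σ²_F = ((16−6)/6)² = 2.778
te_G = (10 + 4·12 + 14)/6 = 72/6 = 12; σ²_G = ((14−10)/6)² = 0.444

Forward pass:
ES_A = 0; EF_A = 11
ES_B = 0; EF_B = 5
ES_C = 0; EF_C = 10
ES_D = 0; EF_D = 14
ES_E = 5; EF_E = 5+4 = 9
ES_F = max(EF_A=11, EF_C=10) = 11; EF_F = 11+11 = 22
ES_G = max(EF_C=10, EF_D=14, EF_E=9, EF_F=22) = 22; EF_G = 22+12 = 34
Expected project duration μ = 34 days. Critical path: A → F → G.

Variance along critical path = 2.778 + 2.778 + 0.444 = 6.000; σ = √6.000 = 2.449 days.
Z = (30 − 34) / 2.449 = -1.633
P(T ≤ 30) = Φ(-1.633) ≈ 0.051

0.051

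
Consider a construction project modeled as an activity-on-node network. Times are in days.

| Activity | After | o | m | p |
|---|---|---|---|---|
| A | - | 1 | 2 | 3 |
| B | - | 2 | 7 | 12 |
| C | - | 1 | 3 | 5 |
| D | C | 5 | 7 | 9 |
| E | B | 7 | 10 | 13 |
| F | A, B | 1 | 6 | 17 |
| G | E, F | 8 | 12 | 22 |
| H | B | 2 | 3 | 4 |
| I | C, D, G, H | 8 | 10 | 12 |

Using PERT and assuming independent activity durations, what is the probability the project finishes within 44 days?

te_A = (1 + 4·2 + 3)/6 = 12/6 = 2; σ²_A = ((3−1)/6)² = 0.111
te_B = (2 + 4·7 + 12)/6 = 42/6 = 7; σ²_B = ((12−2)/6)² = 2.778
te_C = (1 + 4·3 + 5)/6 = 18/6 = 3; σ²_C = ((5−1)/6)² = 0.444
te_D = (5 + 4·7 + 9)/6 = 42/6 = 7; σ²_D = ((9−5)/6)² = 0.444
te_E = (7 + 4·10 + 13)/6 = 60/6 = 10; σ²_E = ((13−7)/6)² = 1.000
te_F = (1 + 4·6 + 17)/6 = 42/6 = 7; σ²_F = ((17−1)/6)² = 7.111
te_G = (8 + 4·12 + 22)/6 = 78/6 = 13; σ²_G = ((22−8)/6)² = 5.444
te_H = (2 + 4·3 + 4)/6 = 18/6 = 3; σ²_H = ((4−2)/6)² = 0.111
te_I = (8 + 4·10 + 12)/6 = 60/6 = 10; σ²_I = ((12−8)/6)² = 0.444

Forward pass:
ES_A = 0; EF_A = 2
ES_B = 0; EF_B = 7
ES_C = 0; EF_C = 3
ES_D = 3; EF_D = 3+7 = 10
ES_E = 7; EF_E = 7+10 = 17
ES_F = max(EF_A=2, EF_B=7) = 7; EF_F = 7+7 = 14
ES_G = max(EF_E=17, EF_F=14) = 17; EF_G = 17+13 = 30
ES_H = 7; EF_H = 7+3 = 10
ES_I = max(EF_C=3, EF_D=10, EF_G=30, EF_H=10) = 30; EF_I = 30+10 = 40
Expected project duration μ = 40 days. Critical path: B → E → G → I.

Variance along critical path = 2.778 + 1.000 + 5.444 + 0.444 = 9.667; σ = √9.667 = 3.109 days.
Z = (44 − 40) / 3.109 = 1.287
P(T ≤ 44) = Φ(1.287) ≈ 0.901

0.901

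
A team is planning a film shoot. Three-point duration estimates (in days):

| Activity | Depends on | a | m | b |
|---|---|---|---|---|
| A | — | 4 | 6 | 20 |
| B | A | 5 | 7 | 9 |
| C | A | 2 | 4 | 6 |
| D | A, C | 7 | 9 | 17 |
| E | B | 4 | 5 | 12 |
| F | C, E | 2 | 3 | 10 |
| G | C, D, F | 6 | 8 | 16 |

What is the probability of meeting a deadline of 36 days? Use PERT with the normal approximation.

0.704

te_A = (4 + 4·6 + 20)/6 = 48/6 = 8; σ²_A = ((20−4)/6)² = 7.111
te_B = (5 + 4·7 + 9)/6 = 42/6 = 7; σ²_B = ((9−5)/6)² = 0.444
te_C = (2 + 4·4 + 6)/6 = 24/6 = 4; σ²_C = ((6−2)/6)² = 0.444
te_D = (7 + 4·9 + 17)/6 = 60/6 = 10; σ²_D = ((17−7)/6)² = 2.778
te_E = (4 + 4·5 + 12)/6 = 36/6 = 6; σ²_E = ((12−4)/6)² = 1.778
te_F = (2 + 4·3 + 10)/6 = 24/6 = 4; σ²_F = ((10−2)/6)² = 1.778
te_G = (6 + 4·8 + 16)/6 = 54/6 = 9; σ²_G = ((16−6)/6)² = 2.778

Forward pass:
ES_A = 0; EF_A = 8
ES_B = 8; EF_B = 8+7 = 15
ES_C = 8; EF_C = 8+4 = 12
ES_D = max(EF_A=8, EF_C=12) = 12; EF_D = 12+10 = 22
ES_E = 15; EF_E = 15+6 = 21
ES_F = max(EF_C=12, EF_E=21) = 21; EF_F = 21+4 = 25
ES_G = max(EF_C=12, EF_D=22, EF_F=25) = 25; EF_G = 25+9 = 34
Expected project duration μ = 34 days. Critical path: A → B → E → F → G.

Variance along critical path = 7.111 + 0.444 + 1.778 + 1.778 + 2.778 = 13.889; σ = √13.889 = 3.727 days.
Z = (36 − 34) / 3.727 = 0.537
P(T ≤ 36) = Φ(0.537) ≈ 0.704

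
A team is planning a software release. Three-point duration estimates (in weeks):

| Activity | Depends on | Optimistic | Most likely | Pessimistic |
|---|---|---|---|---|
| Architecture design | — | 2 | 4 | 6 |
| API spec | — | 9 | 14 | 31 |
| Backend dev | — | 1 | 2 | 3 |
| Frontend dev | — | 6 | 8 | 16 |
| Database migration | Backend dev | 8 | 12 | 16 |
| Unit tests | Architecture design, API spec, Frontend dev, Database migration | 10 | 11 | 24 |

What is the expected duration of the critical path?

te_Architecture design = (2 + 4·4 + 6)/6 = 24/6 = 4
te_API spec = (9 + 4·14 + 31)/6 = 96/6 = 16
te_Backend dev = (1 + 4·2 + 3)/6 = 12/6 = 2
te_Frontend dev = (6 + 4·8 + 16)/6 = 54/6 = 9
te_Database migration = (8 + 4·12 + 16)/6 = 72/6 = 12
te_Unit tests = (10 + 4·11 + 24)/6 = 78/6 = 13

Forward pass:
ES_Architecture design = 0; EF_Architecture design = 4
ES_API spec = 0; EF_API spec = 16
ES_Backend dev = 0; EF_Backend dev = 2
ES_Frontend dev = 0; EF_Frontend dev = 9
ES_Database migration = 2; EF_Database migration = 2+12 = 14
ES_Unit tests = max(EF_Architecture design=4, EF_API spec=16, EF_Frontend dev=9, EF_Database migration=14) = 16; EF_Unit tests = 16+13 = 29
Expected project duration μ = 29 weeks. Critical path: API spec → Unit tests.

29 weeks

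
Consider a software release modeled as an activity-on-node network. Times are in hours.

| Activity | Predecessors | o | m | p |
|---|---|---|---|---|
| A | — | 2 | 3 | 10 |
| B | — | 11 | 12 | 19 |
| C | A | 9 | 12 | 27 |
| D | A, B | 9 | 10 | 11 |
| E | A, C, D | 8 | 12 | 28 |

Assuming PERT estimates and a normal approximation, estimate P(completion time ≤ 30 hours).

te_A = (2 + 4·3 + 10)/6 = 24/6 = 4; σ²_A = ((10−2)/6)² = 1.778
te_B = (11 + 4·12 + 19)/6 = 78/6 = 13; σ²_B = ((19−11)/6)² = 1.778
te_C = (9 + 4·12 + 27)/6 = 84/6 = 14; σ²_C = ((27−9)/6)² = 9.000
te_D = (9 + 4·10 + 11)/6 = 60/6 = 10; σ²_D = ((11−9)/6)² = 0.111
te_E = (8 + 4·12 + 28)/6 = 84/6 = 14; σ²_E = ((28−8)/6)² = 11.111

Forward pass:
ES_A = 0; EF_A = 4
ES_B = 0; EF_B = 13
ES_C = 4; EF_C = 4+14 = 18
ES_D = max(EF_A=4, EF_B=13) = 13; EF_D = 13+10 = 23
ES_E = max(EF_A=4, EF_C=18, EF_D=23) = 23; EF_E = 23+14 = 37
Expected project duration μ = 37 hours. Critical path: B → D → E.

Variance along critical path = 1.778 + 0.111 + 11.111 = 13.000; σ = √13.000 = 3.606 hours.
Z = (30 − 37) / 3.606 = -1.941
P(T ≤ 30) = Φ(-1.941) ≈ 0.026

0.026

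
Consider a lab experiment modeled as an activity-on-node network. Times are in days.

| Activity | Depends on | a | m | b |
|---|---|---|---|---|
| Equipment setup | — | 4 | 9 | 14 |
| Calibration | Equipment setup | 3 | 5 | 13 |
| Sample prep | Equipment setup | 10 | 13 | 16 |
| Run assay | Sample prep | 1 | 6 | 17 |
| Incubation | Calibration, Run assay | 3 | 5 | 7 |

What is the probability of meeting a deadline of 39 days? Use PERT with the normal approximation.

te_Equipment setup = (4 + 4·9 + 14)/6 = 54/6 = 9; σ²_Equipment setup = ((14−4)/6)² = 2.778
te_Calibration = (3 + 4·5 + 13)/6 = 36/6 = 6; σ²_Calibration = ((13−3)/6)² = 2.778
te_Sample prep = (10 + 4·13 + 16)/6 = 78/6 = 13; σ²_Sample prep = ((16−10)/6)² = 1.000
te_Run assay = (1 + 4·6 + 17)/6 = 42/6 = 7; σ²_Run assay = ((17−1)/6)² = 7.111
te_Incubation = (3 + 4·5 + 7)/6 = 30/6 = 5; σ²_Incubation = ((7−3)/6)² = 0.444

Forward pass:
ES_Equipment setup = 0; EF_Equipment setup = 9
ES_Calibration = 9; EF_Calibration = 9+6 = 15
ES_Sample prep = 9; EF_Sample prep = 9+13 = 22
ES_Run assay = 22; EF_Run assay = 22+7 = 29
ES_Incubation = max(EF_Calibration=15, EF_Run assay=29) = 29; EF_Incubation = 29+5 = 34
Expected project duration μ = 34 days. Critical path: Equipment setup → Sample prep → Run assay → Incubation.

Variance along critical path = 2.778 + 1.000 + 7.111 + 0.444 = 11.333; σ = √11.333 = 3.367 days.
Z = (39 − 34) / 3.367 = 1.485
P(T ≤ 39) = Φ(1.485) ≈ 0.931

0.931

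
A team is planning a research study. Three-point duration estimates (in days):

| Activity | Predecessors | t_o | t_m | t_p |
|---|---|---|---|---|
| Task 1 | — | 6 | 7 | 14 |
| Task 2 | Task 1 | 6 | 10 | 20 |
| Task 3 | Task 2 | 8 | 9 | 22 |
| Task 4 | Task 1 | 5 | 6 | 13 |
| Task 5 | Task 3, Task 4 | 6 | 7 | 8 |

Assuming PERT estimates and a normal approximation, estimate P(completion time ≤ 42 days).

0.919

te_Task 1 = (6 + 4·7 + 14)/6 = 48/6 = 8; σ²_Task 1 = ((14−6)/6)² = 1.778
te_Task 2 = (6 + 4·10 + 20)/6 = 66/6 = 11; σ²_Task 2 = ((20−6)/6)² = 5.444
te_Task 3 = (8 + 4·9 + 22)/6 = 66/6 = 11; σ²_Task 3 = ((22−8)/6)² = 5.444
te_Task 4 = (5 + 4·6 + 13)/6 = 42/6 = 7; σ²_Task 4 = ((13−5)/6)² = 1.778
te_Task 5 = (6 + 4·7 + 8)/6 = 42/6 = 7; σ²_Task 5 = ((8−6)/6)² = 0.111

Forward pass:
ES_Task 1 = 0; EF_Task 1 = 8
ES_Task 2 = 8; EF_Task 2 = 8+11 = 19
ES_Task 3 = 19; EF_Task 3 = 19+11 = 30
ES_Task 4 = 8; EF_Task 4 = 8+7 = 15
ES_Task 5 = max(EF_Task 3=30, EF_Task 4=15) = 30; EF_Task 5 = 30+7 = 37
Expected project duration μ = 37 days. Critical path: Task 1 → Task 2 → Task 3 → Task 5.

Variance along critical path = 1.778 + 5.444 + 5.444 + 0.111 = 12.778; σ = √12.778 = 3.575 days.
Z = (42 − 37) / 3.575 = 1.399
P(T ≤ 42) = Φ(1.399) ≈ 0.919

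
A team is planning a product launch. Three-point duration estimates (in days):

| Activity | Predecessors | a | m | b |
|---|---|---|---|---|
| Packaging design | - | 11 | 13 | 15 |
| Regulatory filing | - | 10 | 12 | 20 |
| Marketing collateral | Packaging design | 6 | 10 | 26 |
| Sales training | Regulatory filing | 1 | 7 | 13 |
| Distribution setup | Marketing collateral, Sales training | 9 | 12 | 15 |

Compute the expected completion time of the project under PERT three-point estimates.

37 days

te_Packaging design = (11 + 4·13 + 15)/6 = 78/6 = 13
te_Regulatory filing = (10 + 4·12 + 20)/6 = 78/6 = 13
te_Marketing collateral = (6 + 4·10 + 26)/6 = 72/6 = 12
te_Sales training = (1 + 4·7 + 13)/6 = 42/6 = 7
te_Distribution setup = (9 + 4·12 + 15)/6 = 72/6 = 12

Forward pass:
ES_Packaging design = 0; EF_Packaging design = 13
ES_Regulatory filing = 0; EF_Regulatory filing = 13
ES_Marketing collateral = 13; EF_Marketing collateral = 13+12 = 25
ES_Sales training = 13; EF_Sales training = 13+7 = 20
ES_Distribution setup = max(EF_Marketing collateral=25, EF_Sales training=20) = 25; EF_Distribution setup = 25+12 = 37
Expected project duration μ = 37 days. Critical path: Packaging design → Marketing collateral → Distribution setup.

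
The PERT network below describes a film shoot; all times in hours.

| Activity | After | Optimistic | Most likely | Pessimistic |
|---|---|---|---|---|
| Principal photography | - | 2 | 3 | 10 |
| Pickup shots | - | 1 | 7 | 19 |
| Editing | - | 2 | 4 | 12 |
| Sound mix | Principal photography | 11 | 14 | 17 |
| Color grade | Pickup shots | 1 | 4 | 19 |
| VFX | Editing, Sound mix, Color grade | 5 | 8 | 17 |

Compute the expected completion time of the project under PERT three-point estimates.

27 hours

te_Principal photography = (2 + 4·3 + 10)/6 = 24/6 = 4
te_Pickup shots = (1 + 4·7 + 19)/6 = 48/6 = 8
te_Editing = (2 + 4·4 + 12)/6 = 30/6 = 5
te_Sound mix = (11 + 4·14 + 17)/6 = 84/6 = 14
te_Color grade = (1 + 4·4 + 19)/6 = 36/6 = 6
te_VFX = (5 + 4·8 + 17)/6 = 54/6 = 9

Forward pass:
ES_Principal photography = 0; EF_Principal photography = 4
ES_Pickup shots = 0; EF_Pickup shots = 8
ES_Editing = 0; EF_Editing = 5
ES_Sound mix = 4; EF_Sound mix = 4+14 = 18
ES_Color grade = 8; EF_Color grade = 8+6 = 14
ES_VFX = max(EF_Editing=5, EF_Sound mix=18, EF_Color grade=14) = 18; EF_VFX = 18+9 = 27
Expected project duration μ = 27 hours. Critical path: Principal photography → Sound mix → VFX.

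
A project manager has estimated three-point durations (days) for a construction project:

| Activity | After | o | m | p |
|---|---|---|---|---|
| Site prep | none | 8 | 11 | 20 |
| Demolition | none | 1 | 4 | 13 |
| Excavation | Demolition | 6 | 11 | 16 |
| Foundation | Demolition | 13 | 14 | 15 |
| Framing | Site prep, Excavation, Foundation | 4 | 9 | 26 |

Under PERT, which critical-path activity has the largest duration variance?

Framing

te_Site prep = (8 + 4·11 + 20)/6 = 72/6 = 12; σ²_Site prep = ((20−8)/6)² = 4.000
te_Demolition = (1 + 4·4 + 13)/6 = 30/6 = 5; σ²_Demolition = ((13−1)/6)² = 4.000
te_Excavation = (6 + 4·11 + 16)/6 = 66/6 = 11; σ²_Excavation = ((16−6)/6)² = 2.778
te_Foundation = (13 + 4·14 + 15)/6 = 84/6 = 14; σ²_Foundation = ((15−13)/6)² = 0.111
te_Framing = (4 + 4·9 + 26)/6 = 66/6 = 11; σ²_Framing = ((26−4)/6)² = 13.444

Forward pass:
ES_Site prep = 0; EF_Site prep = 12
ES_Demolition = 0; EF_Demolition = 5
ES_Excavation = 5; EF_Excavation = 5+11 = 16
ES_Foundation = 5; EF_Foundation = 5+14 = 19
ES_Framing = max(EF_Site prep=12, EF_Excavation=16, EF_Foundation=19) = 19; EF_Framing = 19+11 = 30
Expected project duration μ = 30 days. Critical path: Demolition → Foundation → Framing.

Variances on critical path: σ²_Demolition=4.000, σ²_Foundation=0.111, σ²_Framing=13.444.
Largest is σ²_Framing = 13.444.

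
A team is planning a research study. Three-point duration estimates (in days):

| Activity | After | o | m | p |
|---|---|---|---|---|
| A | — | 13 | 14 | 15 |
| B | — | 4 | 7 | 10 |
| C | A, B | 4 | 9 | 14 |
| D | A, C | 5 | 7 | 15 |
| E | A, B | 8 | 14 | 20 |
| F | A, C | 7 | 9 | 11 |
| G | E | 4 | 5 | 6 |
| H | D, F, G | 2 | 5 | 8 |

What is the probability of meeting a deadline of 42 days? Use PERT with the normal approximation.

0.960

te_A = (13 + 4·14 + 15)/6 = 84/6 = 14; σ²_A = ((15−13)/6)² = 0.111
te_B = (4 + 4·7 + 10)/6 = 42/6 = 7; σ²_B = ((10−4)/6)² = 1.000
te_C = (4 + 4·9 + 14)/6 = 54/6 = 9; σ²_C = ((14−4)/6)² = 2.778
te_D = (5 + 4·7 + 15)/6 = 48/6 = 8; σ²_D = ((15−5)/6)² = 2.778
te_E = (8 + 4·14 + 20)/6 = 84/6 = 14; σ²_E = ((20−8)/6)² = 4.000
te_F = (7 + 4·9 + 11)/6 = 54/6 = 9; σ²_F = ((11−7)/6)² = 0.444
te_G = (4 + 4·5 + 6)/6 = 30/6 = 5; σ²_G = ((6−4)/6)² = 0.111
te_H = (2 + 4·5 + 8)/6 = 30/6 = 5; σ²_H = ((8−2)/6)² = 1.000

Forward pass:
ES_A = 0; EF_A = 14
ES_B = 0; EF_B = 7
ES_C = max(EF_A=14, EF_B=7) = 14; EF_C = 14+9 = 23
ES_D = max(EF_A=14, EF_C=23) = 23; EF_D = 23+8 = 31
ES_E = max(EF_A=14, EF_B=7) = 14; EF_E = 14+14 = 28
ES_F = max(EF_A=14, EF_C=23) = 23; EF_F = 23+9 = 32
ES_G = 28; EF_G = 28+5 = 33
ES_H = max(EF_D=31, EF_F=32, EF_G=33) = 33; EF_H = 33+5 = 38
Expected project duration μ = 38 days. Critical path: A → E → G → H.

Variance along critical path = 0.111 + 4.000 + 0.111 + 1.000 = 5.222; σ = √5.222 = 2.285 days.
Z = (42 − 38) / 2.285 = 1.750
P(T ≤ 42) = Φ(1.750) ≈ 0.960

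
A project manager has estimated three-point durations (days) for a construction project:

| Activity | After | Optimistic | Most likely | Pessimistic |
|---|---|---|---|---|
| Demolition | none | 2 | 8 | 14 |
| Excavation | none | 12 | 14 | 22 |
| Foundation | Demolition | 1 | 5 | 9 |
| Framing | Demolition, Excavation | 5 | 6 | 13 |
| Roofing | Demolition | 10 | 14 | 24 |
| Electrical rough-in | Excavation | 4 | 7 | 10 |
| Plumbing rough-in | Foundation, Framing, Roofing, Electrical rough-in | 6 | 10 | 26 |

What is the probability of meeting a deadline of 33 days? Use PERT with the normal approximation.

0.330

te_Demolition = (2 + 4·8 + 14)/6 = 48/6 = 8; σ²_Demolition = ((14−2)/6)² = 4.000
te_Excavation = (12 + 4·14 + 22)/6 = 90/6 = 15; σ²_Excavation = ((22−12)/6)² = 2.778
te_Foundation = (1 + 4·5 + 9)/6 = 30/6 = 5; σ²_Foundation = ((9−1)/6)² = 1.778
te_Framing = (5 + 4·6 + 13)/6 = 42/6 = 7; σ²_Framing = ((13−5)/6)² = 1.778
te_Roofing = (10 + 4·14 + 24)/6 = 90/6 = 15; σ²_Roofing = ((24−10)/6)² = 5.444
te_Electrical rough-in = (4 + 4·7 + 10)/6 = 42/6 = 7; σ²_Electrical rough-in = ((10−4)/6)² = 1.000
te_Plumbing rough-in = (6 + 4·10 + 26)/6 = 72/6 = 12; σ²_Plumbing rough-in = ((26−6)/6)² = 11.111

Forward pass:
ES_Demolition = 0; EF_Demolition = 8
ES_Excavation = 0; EF_Excavation = 15
ES_Foundation = 8; EF_Foundation = 8+5 = 13
ES_Framing = max(EF_Demolition=8, EF_Excavation=15) = 15; EF_Framing = 15+7 = 22
ES_Roofing = 8; EF_Roofing = 8+15 = 23
ES_Electrical rough-in = 15; EF_Electrical rough-in = 15+7 = 22
ES_Plumbing rough-in = max(EF_Foundation=13, EF_Framing=22, EF_Roofing=23, EF_Electrical rough-in=22) = 23; EF_Plumbing rough-in = 23+12 = 35
Expected project duration μ = 35 days. Critical path: Demolition → Roofing → Plumbing rough-in.

Variance along critical path = 4.000 + 5.444 + 11.111 = 20.556; σ = √20.556 = 4.534 days.
Z = (33 − 35) / 4.534 = -0.441
P(T ≤ 33) = Φ(-0.441) ≈ 0.330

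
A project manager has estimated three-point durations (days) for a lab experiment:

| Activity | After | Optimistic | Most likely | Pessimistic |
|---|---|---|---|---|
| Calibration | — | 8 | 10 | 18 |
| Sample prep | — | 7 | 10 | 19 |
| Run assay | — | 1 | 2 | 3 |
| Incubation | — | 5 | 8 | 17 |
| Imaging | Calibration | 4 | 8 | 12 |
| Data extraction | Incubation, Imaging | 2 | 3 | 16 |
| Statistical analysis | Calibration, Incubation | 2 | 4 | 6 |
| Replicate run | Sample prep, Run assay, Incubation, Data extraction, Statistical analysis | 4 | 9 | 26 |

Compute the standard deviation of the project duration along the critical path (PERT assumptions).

4.84 days

te_Calibration = (8 + 4·10 + 18)/6 = 66/6 = 11; σ²_Calibration = ((18−8)/6)² = 2.778
te_Sample prep = (7 + 4·10 + 19)/6 = 66/6 = 11; σ²_Sample prep = ((19−7)/6)² = 4.000
te_Run assay = (1 + 4·2 + 3)/6 = 12/6 = 2; σ²_Run assay = ((3−1)/6)² = 0.111
te_Incubation = (5 + 4·8 + 17)/6 = 54/6 = 9; σ²_Incubation = ((17−5)/6)² = 4.000
te_Imaging = (4 + 4·8 + 12)/6 = 48/6 = 8; σ²_Imaging = ((12−4)/6)² = 1.778
te_Data extraction = (2 + 4·3 + 16)/6 = 30/6 = 5; σ²_Data extraction = ((16−2)/6)² = 5.444
te_Statistical analysis = (2 + 4·4 + 6)/6 = 24/6 = 4; σ²_Statistical analysis = ((6−2)/6)² = 0.444
te_Replicate run = (4 + 4·9 + 26)/6 = 66/6 = 11; σ²_Replicate run = ((26−4)/6)² = 13.444

Forward pass:
ES_Calibration = 0; EF_Calibration = 11
ES_Sample prep = 0; EF_Sample prep = 11
ES_Run assay = 0; EF_Run assay = 2
ES_Incubation = 0; EF_Incubation = 9
ES_Imaging = 11; EF_Imaging = 11+8 = 19
ES_Data extraction = max(EF_Incubation=9, EF_Imaging=19) = 19; EF_Data extraction = 19+5 = 24
ES_Statistical analysis = max(EF_Calibration=11, EF_Incubation=9) = 11; EF_Statistical analysis = 11+4 = 15
ES_Replicate run = max(EF_Sample prep=11, EF_Run assay=2, EF_Incubation=9, EF_Data extraction=24, EF_Statistical analysis=15) = 24; EF_Replicate run = 24+11 = 35
Expected project duration μ = 35 days. Critical path: Calibration → Imaging → Data extraction → Replicate run.

Variance along critical path = 2.778 + 1.778 + 5.444 + 13.444 = 23.444
σ = √23.444 = 4.842 days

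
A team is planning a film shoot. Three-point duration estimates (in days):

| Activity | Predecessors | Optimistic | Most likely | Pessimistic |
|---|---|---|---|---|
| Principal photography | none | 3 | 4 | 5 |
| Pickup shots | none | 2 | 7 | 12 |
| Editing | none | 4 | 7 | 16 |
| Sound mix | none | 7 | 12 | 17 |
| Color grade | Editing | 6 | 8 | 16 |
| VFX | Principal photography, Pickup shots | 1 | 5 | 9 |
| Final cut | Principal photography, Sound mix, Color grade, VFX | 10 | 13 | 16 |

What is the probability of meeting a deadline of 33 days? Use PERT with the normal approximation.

te_Principal photography = (3 + 4·4 + 5)/6 = 24/6 = 4; σ²_Principal photography = ((5−3)/6)² = 0.111
te_Pickup shots = (2 + 4·7 + 12)/6 = 42/6 = 7; σ²_Pickup shots = ((12−2)/6)² = 2.778
te_Editing = (4 + 4·7 + 16)/6 = 48/6 = 8; σ²_Editing = ((16−4)/6)² = 4.000
te_Sound mix = (7 + 4·12 + 17)/6 = 72/6 = 12; σ²_Sound mix = ((17−7)/6)² = 2.778
te_Color grade = (6 + 4·8 + 16)/6 = 54/6 = 9; σ²_Color grade = ((16−6)/6)² = 2.778
te_VFX = (1 + 4·5 + 9)/6 = 30/6 = 5; σ²_VFX = ((9−1)/6)² = 1.778
te_Final cut = (10 + 4·13 + 16)/6 = 78/6 = 13; σ²_Final cut = ((16−10)/6)² = 1.000

Forward pass:
ES_Principal photography = 0; EF_Principal photography = 4
ES_Pickup shots = 0; EF_Pickup shots = 7
ES_Editing = 0; EF_Editing = 8
ES_Sound mix = 0; EF_Sound mix = 12
ES_Color grade = 8; EF_Color grade = 8+9 = 17
ES_VFX = max(EF_Principal photography=4, EF_Pickup shots=7) = 7; EF_VFX = 7+5 = 12
ES_Final cut = max(EF_Principal photography=4, EF_Sound mix=12, EF_Color grade=17, EF_VFX=12) = 17; EF_Final cut = 17+13 = 30
Expected project duration μ = 30 days. Critical path: Editing → Color grade → Final cut.

Variance along critical path = 4.000 + 2.778 + 1.000 = 7.778; σ = √7.778 = 2.789 days.
Z = (33 − 30) / 2.789 = 1.076
P(T ≤ 33) = Φ(1.076) ≈ 0.859

0.859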